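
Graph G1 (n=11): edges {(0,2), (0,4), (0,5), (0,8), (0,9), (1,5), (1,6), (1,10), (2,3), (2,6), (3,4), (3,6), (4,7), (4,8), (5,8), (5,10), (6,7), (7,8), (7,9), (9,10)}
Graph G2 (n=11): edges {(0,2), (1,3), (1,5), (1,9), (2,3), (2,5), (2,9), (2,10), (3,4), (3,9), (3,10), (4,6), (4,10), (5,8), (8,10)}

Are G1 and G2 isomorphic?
No, not isomorphic

The graphs are NOT isomorphic.

Connected components of G1: 1 component(s) with vertex sets [[0, 1, 2, 3, 4, 5, 6, 7, 8, 9, 10]], sizes [11].
Connected components of G2: 2 component(s) with vertex sets [[7], [0, 1, 2, 3, 4, 5, 6, 8, 9, 10]], sizes [1, 10].
The number of connected components (and the multiset of component sizes) is an isomorphism invariant — an isomorphism maps each component of G1 bijectively onto a component of G2. Since G1 has 1 component(s) and G2 has 2, they cannot be isomorphic.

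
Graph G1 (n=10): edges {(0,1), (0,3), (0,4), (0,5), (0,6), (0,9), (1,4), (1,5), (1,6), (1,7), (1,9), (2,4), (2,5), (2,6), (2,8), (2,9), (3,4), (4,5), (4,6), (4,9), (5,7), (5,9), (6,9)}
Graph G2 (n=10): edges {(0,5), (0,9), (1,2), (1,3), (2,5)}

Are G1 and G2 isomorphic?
No, not isomorphic

The graphs are NOT isomorphic.

Connected components of G1: 1 component(s) with vertex sets [[0, 1, 2, 3, 4, 5, 6, 7, 8, 9]], sizes [10].
Connected components of G2: 5 component(s) with vertex sets [[4], [6], [7], [8], [0, 1, 2, 3, 5, 9]], sizes [1, 1, 1, 1, 6].
The number of connected components (and the multiset of component sizes) is an isomorphism invariant — an isomorphism maps each component of G1 bijectively onto a component of G2. Since G1 has 1 component(s) and G2 has 5, they cannot be isomorphic.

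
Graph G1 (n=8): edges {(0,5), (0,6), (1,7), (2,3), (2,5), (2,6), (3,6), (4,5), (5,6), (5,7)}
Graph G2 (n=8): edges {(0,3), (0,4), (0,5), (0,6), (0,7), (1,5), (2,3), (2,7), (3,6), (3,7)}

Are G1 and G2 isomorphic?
Yes, isomorphic

The graphs are isomorphic.
One valid mapping φ: V(G1) → V(G2): 0→6, 1→1, 2→7, 3→2, 4→4, 5→0, 6→3, 7→5

Verify φ preserves adjacency — for each edge of G1, its image is an edge of G2:
  (0,5) → (φ(0),φ(5)) = (0,6) ∈ E(G2) ✓
  (0,6) → (φ(0),φ(6)) = (3,6) ∈ E(G2) ✓
  (1,7) → (φ(1),φ(7)) = (1,5) ∈ E(G2) ✓
  (2,3) → (φ(2),φ(3)) = (2,7) ∈ E(G2) ✓
  (2,5) → (φ(2),φ(5)) = (0,7) ∈ E(G2) ✓
  (2,6) → (φ(2),φ(6)) = (3,7) ∈ E(G2) ✓
  (3,6) → (φ(3),φ(6)) = (2,3) ∈ E(G2) ✓
  (4,5) → (φ(4),φ(5)) = (0,4) ∈ E(G2) ✓
  (5,6) → (φ(5),φ(6)) = (0,3) ∈ E(G2) ✓
  (5,7) → (φ(5),φ(7)) = (0,5) ∈ E(G2) ✓
All 10 edges of G1 map to edges of G2, and |E(G1)| = |E(G2)| = 10, so φ is a bijection on edges as well as vertices. Hence G1 ≅ G2.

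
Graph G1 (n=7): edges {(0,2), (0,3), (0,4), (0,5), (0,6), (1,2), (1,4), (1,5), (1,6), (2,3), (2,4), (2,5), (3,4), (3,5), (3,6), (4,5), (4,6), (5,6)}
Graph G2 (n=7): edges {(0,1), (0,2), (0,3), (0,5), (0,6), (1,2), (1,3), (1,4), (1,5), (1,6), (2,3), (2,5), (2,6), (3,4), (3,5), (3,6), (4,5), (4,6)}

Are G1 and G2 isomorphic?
Yes, isomorphic

The graphs are isomorphic.
One valid mapping φ: V(G1) → V(G2): 0→2, 1→4, 2→6, 3→0, 4→1, 5→3, 6→5

Verify φ preserves adjacency — for each edge of G1, its image is an edge of G2:
  (0,2) → (φ(0),φ(2)) = (2,6) ∈ E(G2) ✓
  (0,3) → (φ(0),φ(3)) = (0,2) ∈ E(G2) ✓
  (0,4) → (φ(0),φ(4)) = (1,2) ∈ E(G2) ✓
  (0,5) → (φ(0),φ(5)) = (2,3) ∈ E(G2) ✓
  (0,6) → (φ(0),φ(6)) = (2,5) ∈ E(G2) ✓
  (1,2) → (φ(1),φ(2)) = (4,6) ∈ E(G2) ✓
  (1,4) → (φ(1),φ(4)) = (1,4) ∈ E(G2) ✓
  (1,5) → (φ(1),φ(5)) = (3,4) ∈ E(G2) ✓
  (1,6) → (φ(1),φ(6)) = (4,5) ∈ E(G2) ✓
  (2,3) → (φ(2),φ(3)) = (0,6) ∈ E(G2) ✓
  (2,4) → (φ(2),φ(4)) = (1,6) ∈ E(G2) ✓
  (2,5) → (φ(2),φ(5)) = (3,6) ∈ E(G2) ✓
  (3,4) → (φ(3),φ(4)) = (0,1) ∈ E(G2) ✓
  (3,5) → (φ(3),φ(5)) = (0,3) ∈ E(G2) ✓
  (3,6) → (φ(3),φ(6)) = (0,5) ∈ E(G2) ✓
  (4,5) → (φ(4),φ(5)) = (1,3) ∈ E(G2) ✓
  (4,6) → (φ(4),φ(6)) = (1,5) ∈ E(G2) ✓
  (5,6) → (φ(5),φ(6)) = (3,5) ∈ E(G2) ✓
All 18 edges of G1 map to edges of G2, and |E(G1)| = |E(G2)| = 18, so φ is a bijection on edges as well as vertices. Hence G1 ≅ G2.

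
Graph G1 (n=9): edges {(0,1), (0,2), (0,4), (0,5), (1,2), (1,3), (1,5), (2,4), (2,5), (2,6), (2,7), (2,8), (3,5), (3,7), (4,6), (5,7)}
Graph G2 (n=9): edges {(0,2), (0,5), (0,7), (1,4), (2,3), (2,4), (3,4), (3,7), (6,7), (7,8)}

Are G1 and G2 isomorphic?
No, not isomorphic

The graphs are NOT isomorphic.

Counting triangles (3-cliques): G1 has 9, G2 has 1.
Triangle count is an isomorphism invariant, so differing triangle counts rule out isomorphism.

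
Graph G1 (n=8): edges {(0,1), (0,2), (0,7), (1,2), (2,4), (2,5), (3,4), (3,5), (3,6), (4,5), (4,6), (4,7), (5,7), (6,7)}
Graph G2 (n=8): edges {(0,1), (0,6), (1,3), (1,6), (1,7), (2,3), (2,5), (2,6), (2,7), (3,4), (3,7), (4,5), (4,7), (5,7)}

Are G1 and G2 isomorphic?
Yes, isomorphic

The graphs are isomorphic.
One valid mapping φ: V(G1) → V(G2): 0→6, 1→0, 2→1, 3→4, 4→7, 5→3, 6→5, 7→2

Verify φ preserves adjacency — for each edge of G1, its image is an edge of G2:
  (0,1) → (φ(0),φ(1)) = (0,6) ∈ E(G2) ✓
  (0,2) → (φ(0),φ(2)) = (1,6) ∈ E(G2) ✓
  (0,7) → (φ(0),φ(7)) = (2,6) ∈ E(G2) ✓
  (1,2) → (φ(1),φ(2)) = (0,1) ∈ E(G2) ✓
  (2,4) → (φ(2),φ(4)) = (1,7) ∈ E(G2) ✓
  (2,5) → (φ(2),φ(5)) = (1,3) ∈ E(G2) ✓
  (3,4) → (φ(3),φ(4)) = (4,7) ∈ E(G2) ✓
  (3,5) → (φ(3),φ(5)) = (3,4) ∈ E(G2) ✓
  (3,6) → (φ(3),φ(6)) = (4,5) ∈ E(G2) ✓
  (4,5) → (φ(4),φ(5)) = (3,7) ∈ E(G2) ✓
  (4,6) → (φ(4),φ(6)) = (5,7) ∈ E(G2) ✓
  (4,7) → (φ(4),φ(7)) = (2,7) ∈ E(G2) ✓
  (5,7) → (φ(5),φ(7)) = (2,3) ∈ E(G2) ✓
  (6,7) → (φ(6),φ(7)) = (2,5) ∈ E(G2) ✓
All 14 edges of G1 map to edges of G2, and |E(G1)| = |E(G2)| = 14, so φ is a bijection on edges as well as vertices. Hence G1 ≅ G2.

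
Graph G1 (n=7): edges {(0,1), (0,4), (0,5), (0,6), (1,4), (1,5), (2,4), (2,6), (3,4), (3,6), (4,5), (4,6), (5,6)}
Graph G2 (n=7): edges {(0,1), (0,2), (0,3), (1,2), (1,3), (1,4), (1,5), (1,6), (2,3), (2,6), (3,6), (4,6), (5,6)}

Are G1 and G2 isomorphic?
Yes, isomorphic

The graphs are isomorphic.
One valid mapping φ: V(G1) → V(G2): 0→3, 1→0, 2→5, 3→4, 4→1, 5→2, 6→6

Verify φ preserves adjacency — for each edge of G1, its image is an edge of G2:
  (0,1) → (φ(0),φ(1)) = (0,3) ∈ E(G2) ✓
  (0,4) → (φ(0),φ(4)) = (1,3) ∈ E(G2) ✓
  (0,5) → (φ(0),φ(5)) = (2,3) ∈ E(G2) ✓
  (0,6) → (φ(0),φ(6)) = (3,6) ∈ E(G2) ✓
  (1,4) → (φ(1),φ(4)) = (0,1) ∈ E(G2) ✓
  (1,5) → (φ(1),φ(5)) = (0,2) ∈ E(G2) ✓
  (2,4) → (φ(2),φ(4)) = (1,5) ∈ E(G2) ✓
  (2,6) → (φ(2),φ(6)) = (5,6) ∈ E(G2) ✓
  (3,4) → (φ(3),φ(4)) = (1,4) ∈ E(G2) ✓
  (3,6) → (φ(3),φ(6)) = (4,6) ∈ E(G2) ✓
  (4,5) → (φ(4),φ(5)) = (1,2) ∈ E(G2) ✓
  (4,6) → (φ(4),φ(6)) = (1,6) ∈ E(G2) ✓
  (5,6) → (φ(5),φ(6)) = (2,6) ∈ E(G2) ✓
All 13 edges of G1 map to edges of G2, and |E(G1)| = |E(G2)| = 13, so φ is a bijection on edges as well as vertices. Hence G1 ≅ G2.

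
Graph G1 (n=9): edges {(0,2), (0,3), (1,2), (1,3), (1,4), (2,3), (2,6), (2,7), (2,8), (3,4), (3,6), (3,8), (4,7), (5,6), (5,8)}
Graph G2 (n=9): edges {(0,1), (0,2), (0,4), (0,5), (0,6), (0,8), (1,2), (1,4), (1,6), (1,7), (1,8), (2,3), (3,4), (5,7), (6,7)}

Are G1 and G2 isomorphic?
Yes, isomorphic

The graphs are isomorphic.
One valid mapping φ: V(G1) → V(G2): 0→8, 1→6, 2→0, 3→1, 4→7, 5→3, 6→2, 7→5, 8→4

Verify φ preserves adjacency — for each edge of G1, its image is an edge of G2:
  (0,2) → (φ(0),φ(2)) = (0,8) ∈ E(G2) ✓
  (0,3) → (φ(0),φ(3)) = (1,8) ∈ E(G2) ✓
  (1,2) → (φ(1),φ(2)) = (0,6) ∈ E(G2) ✓
  (1,3) → (φ(1),φ(3)) = (1,6) ∈ E(G2) ✓
  (1,4) → (φ(1),φ(4)) = (6,7) ∈ E(G2) ✓
  (2,3) → (φ(2),φ(3)) = (0,1) ∈ E(G2) ✓
  (2,6) → (φ(2),φ(6)) = (0,2) ∈ E(G2) ✓
  (2,7) → (φ(2),φ(7)) = (0,5) ∈ E(G2) ✓
  (2,8) → (φ(2),φ(8)) = (0,4) ∈ E(G2) ✓
  (3,4) → (φ(3),φ(4)) = (1,7) ∈ E(G2) ✓
  (3,6) → (φ(3),φ(6)) = (1,2) ∈ E(G2) ✓
  (3,8) → (φ(3),φ(8)) = (1,4) ∈ E(G2) ✓
  (4,7) → (φ(4),φ(7)) = (5,7) ∈ E(G2) ✓
  (5,6) → (φ(5),φ(6)) = (2,3) ∈ E(G2) ✓
  (5,8) → (φ(5),φ(8)) = (3,4) ∈ E(G2) ✓
All 15 edges of G1 map to edges of G2, and |E(G1)| = |E(G2)| = 15, so φ is a bijection on edges as well as vertices. Hence G1 ≅ G2.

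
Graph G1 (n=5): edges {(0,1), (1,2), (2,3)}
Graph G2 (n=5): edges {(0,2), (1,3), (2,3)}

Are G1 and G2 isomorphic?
Yes, isomorphic

The graphs are isomorphic.
One valid mapping φ: V(G1) → V(G2): 0→1, 1→3, 2→2, 3→0, 4→4

Verify φ preserves adjacency — for each edge of G1, its image is an edge of G2:
  (0,1) → (φ(0),φ(1)) = (1,3) ∈ E(G2) ✓
  (1,2) → (φ(1),φ(2)) = (2,3) ∈ E(G2) ✓
  (2,3) → (φ(2),φ(3)) = (0,2) ∈ E(G2) ✓
All 3 edges of G1 map to edges of G2, and |E(G1)| = |E(G2)| = 3, so φ is a bijection on edges as well as vertices. Hence G1 ≅ G2.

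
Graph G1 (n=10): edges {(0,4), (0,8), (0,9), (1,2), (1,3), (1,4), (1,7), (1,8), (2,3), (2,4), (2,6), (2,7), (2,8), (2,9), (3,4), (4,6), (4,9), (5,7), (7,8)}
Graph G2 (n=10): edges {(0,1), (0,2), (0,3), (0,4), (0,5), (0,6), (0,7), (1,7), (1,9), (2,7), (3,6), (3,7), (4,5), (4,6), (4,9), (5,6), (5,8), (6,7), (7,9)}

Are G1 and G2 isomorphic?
Yes, isomorphic

The graphs are isomorphic.
One valid mapping φ: V(G1) → V(G2): 0→9, 1→6, 2→0, 3→3, 4→7, 5→8, 6→2, 7→5, 8→4, 9→1

Verify φ preserves adjacency — for each edge of G1, its image is an edge of G2:
  (0,4) → (φ(0),φ(4)) = (7,9) ∈ E(G2) ✓
  (0,8) → (φ(0),φ(8)) = (4,9) ∈ E(G2) ✓
  (0,9) → (φ(0),φ(9)) = (1,9) ∈ E(G2) ✓
  (1,2) → (φ(1),φ(2)) = (0,6) ∈ E(G2) ✓
  (1,3) → (φ(1),φ(3)) = (3,6) ∈ E(G2) ✓
  (1,4) → (φ(1),φ(4)) = (6,7) ∈ E(G2) ✓
  (1,7) → (φ(1),φ(7)) = (5,6) ∈ E(G2) ✓
  (1,8) → (φ(1),φ(8)) = (4,6) ∈ E(G2) ✓
  (2,3) → (φ(2),φ(3)) = (0,3) ∈ E(G2) ✓
  (2,4) → (φ(2),φ(4)) = (0,7) ∈ E(G2) ✓
  (2,6) → (φ(2),φ(6)) = (0,2) ∈ E(G2) ✓
  (2,7) → (φ(2),φ(7)) = (0,5) ∈ E(G2) ✓
  (2,8) → (φ(2),φ(8)) = (0,4) ∈ E(G2) ✓
  (2,9) → (φ(2),φ(9)) = (0,1) ∈ E(G2) ✓
  (3,4) → (φ(3),φ(4)) = (3,7) ∈ E(G2) ✓
  (4,6) → (φ(4),φ(6)) = (2,7) ∈ E(G2) ✓
  (4,9) → (φ(4),φ(9)) = (1,7) ∈ E(G2) ✓
  (5,7) → (φ(5),φ(7)) = (5,8) ∈ E(G2) ✓
  (7,8) → (φ(7),φ(8)) = (4,5) ∈ E(G2) ✓
All 19 edges of G1 map to edges of G2, and |E(G1)| = |E(G2)| = 19, so φ is a bijection on edges as well as vertices. Hence G1 ≅ G2.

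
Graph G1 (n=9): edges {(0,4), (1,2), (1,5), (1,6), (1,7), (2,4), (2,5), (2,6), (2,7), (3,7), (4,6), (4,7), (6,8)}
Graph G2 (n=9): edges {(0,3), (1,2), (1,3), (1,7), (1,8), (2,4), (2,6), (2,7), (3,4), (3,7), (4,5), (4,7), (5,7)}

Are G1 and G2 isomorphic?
Yes, isomorphic

The graphs are isomorphic.
One valid mapping φ: V(G1) → V(G2): 0→8, 1→4, 2→7, 3→6, 4→1, 5→5, 6→3, 7→2, 8→0

Verify φ preserves adjacency — for each edge of G1, its image is an edge of G2:
  (0,4) → (φ(0),φ(4)) = (1,8) ∈ E(G2) ✓
  (1,2) → (φ(1),φ(2)) = (4,7) ∈ E(G2) ✓
  (1,5) → (φ(1),φ(5)) = (4,5) ∈ E(G2) ✓
  (1,6) → (φ(1),φ(6)) = (3,4) ∈ E(G2) ✓
  (1,7) → (φ(1),φ(7)) = (2,4) ∈ E(G2) ✓
  (2,4) → (φ(2),φ(4)) = (1,7) ∈ E(G2) ✓
  (2,5) → (φ(2),φ(5)) = (5,7) ∈ E(G2) ✓
  (2,6) → (φ(2),φ(6)) = (3,7) ∈ E(G2) ✓
  (2,7) → (φ(2),φ(7)) = (2,7) ∈ E(G2) ✓
  (3,7) → (φ(3),φ(7)) = (2,6) ∈ E(G2) ✓
  (4,6) → (φ(4),φ(6)) = (1,3) ∈ E(G2) ✓
  (4,7) → (φ(4),φ(7)) = (1,2) ∈ E(G2) ✓
  (6,8) → (φ(6),φ(8)) = (0,3) ∈ E(G2) ✓
All 13 edges of G1 map to edges of G2, and |E(G1)| = |E(G2)| = 13, so φ is a bijection on edges as well as vertices. Hence G1 ≅ G2.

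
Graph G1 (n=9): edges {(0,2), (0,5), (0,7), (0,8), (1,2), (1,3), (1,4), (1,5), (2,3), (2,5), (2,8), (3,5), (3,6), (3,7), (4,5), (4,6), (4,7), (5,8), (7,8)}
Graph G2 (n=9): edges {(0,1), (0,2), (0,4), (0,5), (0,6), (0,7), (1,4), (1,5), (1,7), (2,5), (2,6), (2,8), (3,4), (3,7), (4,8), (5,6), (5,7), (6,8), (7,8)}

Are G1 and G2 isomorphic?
Yes, isomorphic

The graphs are isomorphic.
One valid mapping φ: V(G1) → V(G2): 0→2, 1→1, 2→5, 3→7, 4→4, 5→0, 6→3, 7→8, 8→6

Verify φ preserves adjacency — for each edge of G1, its image is an edge of G2:
  (0,2) → (φ(0),φ(2)) = (2,5) ∈ E(G2) ✓
  (0,5) → (φ(0),φ(5)) = (0,2) ∈ E(G2) ✓
  (0,7) → (φ(0),φ(7)) = (2,8) ∈ E(G2) ✓
  (0,8) → (φ(0),φ(8)) = (2,6) ∈ E(G2) ✓
  (1,2) → (φ(1),φ(2)) = (1,5) ∈ E(G2) ✓
  (1,3) → (φ(1),φ(3)) = (1,7) ∈ E(G2) ✓
  (1,4) → (φ(1),φ(4)) = (1,4) ∈ E(G2) ✓
  (1,5) → (φ(1),φ(5)) = (0,1) ∈ E(G2) ✓
  (2,3) → (φ(2),φ(3)) = (5,7) ∈ E(G2) ✓
  (2,5) → (φ(2),φ(5)) = (0,5) ∈ E(G2) ✓
  (2,8) → (φ(2),φ(8)) = (5,6) ∈ E(G2) ✓
  (3,5) → (φ(3),φ(5)) = (0,7) ∈ E(G2) ✓
  (3,6) → (φ(3),φ(6)) = (3,7) ∈ E(G2) ✓
  (3,7) → (φ(3),φ(7)) = (7,8) ∈ E(G2) ✓
  (4,5) → (φ(4),φ(5)) = (0,4) ∈ E(G2) ✓
  (4,6) → (φ(4),φ(6)) = (3,4) ∈ E(G2) ✓
  (4,7) → (φ(4),φ(7)) = (4,8) ∈ E(G2) ✓
  (5,8) → (φ(5),φ(8)) = (0,6) ∈ E(G2) ✓
  (7,8) → (φ(7),φ(8)) = (6,8) ∈ E(G2) ✓
All 19 edges of G1 map to edges of G2, and |E(G1)| = |E(G2)| = 19, so φ is a bijection on edges as well as vertices. Hence G1 ≅ G2.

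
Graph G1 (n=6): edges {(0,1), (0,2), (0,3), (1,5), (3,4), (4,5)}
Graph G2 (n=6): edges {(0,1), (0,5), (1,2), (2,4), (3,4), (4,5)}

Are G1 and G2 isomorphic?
Yes, isomorphic

The graphs are isomorphic.
One valid mapping φ: V(G1) → V(G2): 0→4, 1→5, 2→3, 3→2, 4→1, 5→0

Verify φ preserves adjacency — for each edge of G1, its image is an edge of G2:
  (0,1) → (φ(0),φ(1)) = (4,5) ∈ E(G2) ✓
  (0,2) → (φ(0),φ(2)) = (3,4) ∈ E(G2) ✓
  (0,3) → (φ(0),φ(3)) = (2,4) ∈ E(G2) ✓
  (1,5) → (φ(1),φ(5)) = (0,5) ∈ E(G2) ✓
  (3,4) → (φ(3),φ(4)) = (1,2) ∈ E(G2) ✓
  (4,5) → (φ(4),φ(5)) = (0,1) ∈ E(G2) ✓
All 6 edges of G1 map to edges of G2, and |E(G1)| = |E(G2)| = 6, so φ is a bijection on edges as well as vertices. Hence G1 ≅ G2.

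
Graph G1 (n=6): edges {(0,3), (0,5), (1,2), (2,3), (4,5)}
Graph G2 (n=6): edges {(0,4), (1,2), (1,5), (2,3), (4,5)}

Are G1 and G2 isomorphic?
Yes, isomorphic

The graphs are isomorphic.
One valid mapping φ: V(G1) → V(G2): 0→5, 1→3, 2→2, 3→1, 4→0, 5→4

Verify φ preserves adjacency — for each edge of G1, its image is an edge of G2:
  (0,3) → (φ(0),φ(3)) = (1,5) ∈ E(G2) ✓
  (0,5) → (φ(0),φ(5)) = (4,5) ∈ E(G2) ✓
  (1,2) → (φ(1),φ(2)) = (2,3) ∈ E(G2) ✓
  (2,3) → (φ(2),φ(3)) = (1,2) ∈ E(G2) ✓
  (4,5) → (φ(4),φ(5)) = (0,4) ∈ E(G2) ✓
All 5 edges of G1 map to edges of G2, and |E(G1)| = |E(G2)| = 5, so φ is a bijection on edges as well as vertices. Hence G1 ≅ G2.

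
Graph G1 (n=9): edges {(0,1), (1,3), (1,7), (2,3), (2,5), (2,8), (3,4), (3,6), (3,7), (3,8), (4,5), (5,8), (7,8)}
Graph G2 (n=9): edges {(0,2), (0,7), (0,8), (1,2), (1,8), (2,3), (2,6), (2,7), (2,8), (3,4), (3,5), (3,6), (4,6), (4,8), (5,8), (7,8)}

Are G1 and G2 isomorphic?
No, not isomorphic

The graphs are NOT isomorphic.

Counting triangles (3-cliques): G1 has 4, G2 has 7.
Triangle count is an isomorphism invariant, so differing triangle counts rule out isomorphism.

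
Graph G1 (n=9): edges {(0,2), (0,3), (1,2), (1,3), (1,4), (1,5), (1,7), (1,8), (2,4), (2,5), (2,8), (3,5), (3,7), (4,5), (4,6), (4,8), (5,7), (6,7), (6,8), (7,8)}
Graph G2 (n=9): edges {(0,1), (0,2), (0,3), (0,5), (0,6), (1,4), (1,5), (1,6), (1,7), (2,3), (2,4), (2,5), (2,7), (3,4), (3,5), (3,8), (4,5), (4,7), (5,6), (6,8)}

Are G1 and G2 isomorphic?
Yes, isomorphic

The graphs are isomorphic.
One valid mapping φ: V(G1) → V(G2): 0→8, 1→5, 2→3, 3→6, 4→2, 5→0, 6→7, 7→1, 8→4

Verify φ preserves adjacency — for each edge of G1, its image is an edge of G2:
  (0,2) → (φ(0),φ(2)) = (3,8) ∈ E(G2) ✓
  (0,3) → (φ(0),φ(3)) = (6,8) ∈ E(G2) ✓
  (1,2) → (φ(1),φ(2)) = (3,5) ∈ E(G2) ✓
  (1,3) → (φ(1),φ(3)) = (5,6) ∈ E(G2) ✓
  (1,4) → (φ(1),φ(4)) = (2,5) ∈ E(G2) ✓
  (1,5) → (φ(1),φ(5)) = (0,5) ∈ E(G2) ✓
  (1,7) → (φ(1),φ(7)) = (1,5) ∈ E(G2) ✓
  (1,8) → (φ(1),φ(8)) = (4,5) ∈ E(G2) ✓
  (2,4) → (φ(2),φ(4)) = (2,3) ∈ E(G2) ✓
  (2,5) → (φ(2),φ(5)) = (0,3) ∈ E(G2) ✓
  (2,8) → (φ(2),φ(8)) = (3,4) ∈ E(G2) ✓
  (3,5) → (φ(3),φ(5)) = (0,6) ∈ E(G2) ✓
  (3,7) → (φ(3),φ(7)) = (1,6) ∈ E(G2) ✓
  (4,5) → (φ(4),φ(5)) = (0,2) ∈ E(G2) ✓
  (4,6) → (φ(4),φ(6)) = (2,7) ∈ E(G2) ✓
  (4,8) → (φ(4),φ(8)) = (2,4) ∈ E(G2) ✓
  (5,7) → (φ(5),φ(7)) = (0,1) ∈ E(G2) ✓
  (6,7) → (φ(6),φ(7)) = (1,7) ∈ E(G2) ✓
  (6,8) → (φ(6),φ(8)) = (4,7) ∈ E(G2) ✓
  (7,8) → (φ(7),φ(8)) = (1,4) ∈ E(G2) ✓
All 20 edges of G1 map to edges of G2, and |E(G1)| = |E(G2)| = 20, so φ is a bijection on edges as well as vertices. Hence G1 ≅ G2.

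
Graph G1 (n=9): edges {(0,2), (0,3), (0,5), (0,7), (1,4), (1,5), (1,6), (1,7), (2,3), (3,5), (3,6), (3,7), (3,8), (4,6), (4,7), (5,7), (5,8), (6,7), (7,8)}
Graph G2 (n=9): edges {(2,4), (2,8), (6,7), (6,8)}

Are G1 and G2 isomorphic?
No, not isomorphic

The graphs are NOT isomorphic.

Connected components of G1: 1 component(s) with vertex sets [[0, 1, 2, 3, 4, 5, 6, 7, 8]], sizes [9].
Connected components of G2: 5 component(s) with vertex sets [[0], [1], [3], [5], [2, 4, 6, 7, 8]], sizes [1, 1, 1, 1, 5].
The number of connected components (and the multiset of component sizes) is an isomorphism invariant — an isomorphism maps each component of G1 bijectively onto a component of G2. Since G1 has 1 component(s) and G2 has 5, they cannot be isomorphic.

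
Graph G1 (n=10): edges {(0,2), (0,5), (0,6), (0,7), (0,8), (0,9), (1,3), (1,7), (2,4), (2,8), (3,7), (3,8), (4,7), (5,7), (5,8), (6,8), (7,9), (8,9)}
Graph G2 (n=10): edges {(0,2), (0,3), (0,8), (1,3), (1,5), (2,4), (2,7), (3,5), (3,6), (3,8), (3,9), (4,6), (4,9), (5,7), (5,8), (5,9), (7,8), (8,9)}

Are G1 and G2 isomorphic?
No, not isomorphic

The graphs are NOT isomorphic.

Degrees in G1: deg(0)=6, deg(1)=2, deg(2)=3, deg(3)=3, deg(4)=2, deg(5)=3, deg(6)=2, deg(7)=6, deg(8)=6, deg(9)=3.
Sorted degree sequence of G1: [6, 6, 6, 3, 3, 3, 3, 2, 2, 2].
Degrees in G2: deg(0)=3, deg(1)=2, deg(2)=3, deg(3)=6, deg(4)=3, deg(5)=5, deg(6)=2, deg(7)=3, deg(8)=5, deg(9)=4.
Sorted degree sequence of G2: [6, 5, 5, 4, 3, 3, 3, 3, 2, 2].
The (sorted) degree sequence is an isomorphism invariant, so since G1 and G2 have different degree sequences they cannot be isomorphic.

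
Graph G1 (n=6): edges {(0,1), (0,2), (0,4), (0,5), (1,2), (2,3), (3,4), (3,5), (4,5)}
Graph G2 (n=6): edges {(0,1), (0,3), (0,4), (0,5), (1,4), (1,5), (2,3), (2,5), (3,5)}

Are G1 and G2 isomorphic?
No, not isomorphic

The graphs are NOT isomorphic.

Counting triangles (3-cliques): G1 has 3, G2 has 4.
Triangle count is an isomorphism invariant, so differing triangle counts rule out isomorphism.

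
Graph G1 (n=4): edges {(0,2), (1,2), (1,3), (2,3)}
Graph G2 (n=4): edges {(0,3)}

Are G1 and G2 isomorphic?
No, not isomorphic

The graphs are NOT isomorphic.

Counting triangles (3-cliques): G1 has 1, G2 has 0.
Triangle count is an isomorphism invariant, so differing triangle counts rule out isomorphism.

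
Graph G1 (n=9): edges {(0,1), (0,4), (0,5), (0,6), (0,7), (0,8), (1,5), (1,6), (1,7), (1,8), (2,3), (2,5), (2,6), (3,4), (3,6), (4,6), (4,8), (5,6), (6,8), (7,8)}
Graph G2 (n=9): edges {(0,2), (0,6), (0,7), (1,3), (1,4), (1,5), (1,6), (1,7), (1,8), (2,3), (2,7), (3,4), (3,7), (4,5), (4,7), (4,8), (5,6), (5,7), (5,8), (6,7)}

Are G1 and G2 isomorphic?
Yes, isomorphic

The graphs are isomorphic.
One valid mapping φ: V(G1) → V(G2): 0→1, 1→4, 2→2, 3→0, 4→6, 5→3, 6→7, 7→8, 8→5

Verify φ preserves adjacency — for each edge of G1, its image is an edge of G2:
  (0,1) → (φ(0),φ(1)) = (1,4) ∈ E(G2) ✓
  (0,4) → (φ(0),φ(4)) = (1,6) ∈ E(G2) ✓
  (0,5) → (φ(0),φ(5)) = (1,3) ∈ E(G2) ✓
  (0,6) → (φ(0),φ(6)) = (1,7) ∈ E(G2) ✓
  (0,7) → (φ(0),φ(7)) = (1,8) ∈ E(G2) ✓
  (0,8) → (φ(0),φ(8)) = (1,5) ∈ E(G2) ✓
  (1,5) → (φ(1),φ(5)) = (3,4) ∈ E(G2) ✓
  (1,6) → (φ(1),φ(6)) = (4,7) ∈ E(G2) ✓
  (1,7) → (φ(1),φ(7)) = (4,8) ∈ E(G2) ✓
  (1,8) → (φ(1),φ(8)) = (4,5) ∈ E(G2) ✓
  (2,3) → (φ(2),φ(3)) = (0,2) ∈ E(G2) ✓
  (2,5) → (φ(2),φ(5)) = (2,3) ∈ E(G2) ✓
  (2,6) → (φ(2),φ(6)) = (2,7) ∈ E(G2) ✓
  (3,4) → (φ(3),φ(4)) = (0,6) ∈ E(G2) ✓
  (3,6) → (φ(3),φ(6)) = (0,7) ∈ E(G2) ✓
  (4,6) → (φ(4),φ(6)) = (6,7) ∈ E(G2) ✓
  (4,8) → (φ(4),φ(8)) = (5,6) ∈ E(G2) ✓
  (5,6) → (φ(5),φ(6)) = (3,7) ∈ E(G2) ✓
  (6,8) → (φ(6),φ(8)) = (5,7) ∈ E(G2) ✓
  (7,8) → (φ(7),φ(8)) = (5,8) ∈ E(G2) ✓
All 20 edges of G1 map to edges of G2, and |E(G1)| = |E(G2)| = 20, so φ is a bijection on edges as well as vertices. Hence G1 ≅ G2.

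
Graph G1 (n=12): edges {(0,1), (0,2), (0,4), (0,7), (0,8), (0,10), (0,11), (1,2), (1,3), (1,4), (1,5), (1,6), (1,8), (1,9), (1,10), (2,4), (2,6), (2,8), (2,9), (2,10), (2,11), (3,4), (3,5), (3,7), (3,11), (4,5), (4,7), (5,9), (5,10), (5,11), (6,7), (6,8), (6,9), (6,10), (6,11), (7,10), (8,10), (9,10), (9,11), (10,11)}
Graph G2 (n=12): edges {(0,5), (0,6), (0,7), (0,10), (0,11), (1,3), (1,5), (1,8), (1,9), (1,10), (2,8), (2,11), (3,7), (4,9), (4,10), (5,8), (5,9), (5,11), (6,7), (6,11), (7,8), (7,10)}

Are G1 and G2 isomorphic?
No, not isomorphic

The graphs are NOT isomorphic.

Degrees in G1: deg(0)=7, deg(1)=9, deg(2)=8, deg(3)=5, deg(4)=6, deg(5)=6, deg(6)=7, deg(7)=5, deg(8)=5, deg(9)=6, deg(10)=9, deg(11)=7.
Sorted degree sequence of G1: [9, 9, 8, 7, 7, 7, 6, 6, 6, 5, 5, 5].
Degrees in G2: deg(0)=5, deg(1)=5, deg(2)=2, deg(3)=2, deg(4)=2, deg(5)=5, deg(6)=3, deg(7)=5, deg(8)=4, deg(9)=3, deg(10)=4, deg(11)=4.
Sorted degree sequence of G2: [5, 5, 5, 5, 4, 4, 4, 3, 3, 2, 2, 2].
The (sorted) degree sequence is an isomorphism invariant, so since G1 and G2 have different degree sequences they cannot be isomorphic.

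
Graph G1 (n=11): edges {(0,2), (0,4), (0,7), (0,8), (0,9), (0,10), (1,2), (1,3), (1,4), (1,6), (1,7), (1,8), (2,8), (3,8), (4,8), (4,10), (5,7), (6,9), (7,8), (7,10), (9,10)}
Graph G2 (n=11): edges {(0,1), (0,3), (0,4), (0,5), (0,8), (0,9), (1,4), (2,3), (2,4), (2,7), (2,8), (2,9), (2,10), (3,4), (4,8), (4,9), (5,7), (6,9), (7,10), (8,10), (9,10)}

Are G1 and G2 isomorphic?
Yes, isomorphic

The graphs are isomorphic.
One valid mapping φ: V(G1) → V(G2): 0→2, 1→0, 2→3, 3→1, 4→8, 5→6, 6→5, 7→9, 8→4, 9→7, 10→10

Verify φ preserves adjacency — for each edge of G1, its image is an edge of G2:
  (0,2) → (φ(0),φ(2)) = (2,3) ∈ E(G2) ✓
  (0,4) → (φ(0),φ(4)) = (2,8) ∈ E(G2) ✓
  (0,7) → (φ(0),φ(7)) = (2,9) ∈ E(G2) ✓
  (0,8) → (φ(0),φ(8)) = (2,4) ∈ E(G2) ✓
  (0,9) → (φ(0),φ(9)) = (2,7) ∈ E(G2) ✓
  (0,10) → (φ(0),φ(10)) = (2,10) ∈ E(G2) ✓
  (1,2) → (φ(1),φ(2)) = (0,3) ∈ E(G2) ✓
  (1,3) → (φ(1),φ(3)) = (0,1) ∈ E(G2) ✓
  (1,4) → (φ(1),φ(4)) = (0,8) ∈ E(G2) ✓
  (1,6) → (φ(1),φ(6)) = (0,5) ∈ E(G2) ✓
  (1,7) → (φ(1),φ(7)) = (0,9) ∈ E(G2) ✓
  (1,8) → (φ(1),φ(8)) = (0,4) ∈ E(G2) ✓
  (2,8) → (φ(2),φ(8)) = (3,4) ∈ E(G2) ✓
  (3,8) → (φ(3),φ(8)) = (1,4) ∈ E(G2) ✓
  (4,8) → (φ(4),φ(8)) = (4,8) ∈ E(G2) ✓
  (4,10) → (φ(4),φ(10)) = (8,10) ∈ E(G2) ✓
  (5,7) → (φ(5),φ(7)) = (6,9) ∈ E(G2) ✓
  (6,9) → (φ(6),φ(9)) = (5,7) ∈ E(G2) ✓
  (7,8) → (φ(7),φ(8)) = (4,9) ∈ E(G2) ✓
  (7,10) → (φ(7),φ(10)) = (9,10) ∈ E(G2) ✓
  (9,10) → (φ(9),φ(10)) = (7,10) ∈ E(G2) ✓
All 21 edges of G1 map to edges of G2, and |E(G1)| = |E(G2)| = 21, so φ is a bijection on edges as well as vertices. Hence G1 ≅ G2.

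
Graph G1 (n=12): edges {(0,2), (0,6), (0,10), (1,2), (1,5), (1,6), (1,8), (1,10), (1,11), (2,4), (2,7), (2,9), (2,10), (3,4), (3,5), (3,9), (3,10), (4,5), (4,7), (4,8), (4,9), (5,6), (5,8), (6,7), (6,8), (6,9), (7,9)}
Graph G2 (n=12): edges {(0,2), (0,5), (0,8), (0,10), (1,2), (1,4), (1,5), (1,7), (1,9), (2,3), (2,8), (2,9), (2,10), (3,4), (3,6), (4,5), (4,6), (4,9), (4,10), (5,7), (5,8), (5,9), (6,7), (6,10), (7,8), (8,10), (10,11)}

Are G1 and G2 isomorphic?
Yes, isomorphic

The graphs are isomorphic.
One valid mapping φ: V(G1) → V(G2): 0→3, 1→10, 2→4, 3→7, 4→5, 5→8, 6→2, 7→9, 8→0, 9→1, 10→6, 11→11

Verify φ preserves adjacency — for each edge of G1, its image is an edge of G2:
  (0,2) → (φ(0),φ(2)) = (3,4) ∈ E(G2) ✓
  (0,6) → (φ(0),φ(6)) = (2,3) ∈ E(G2) ✓
  (0,10) → (φ(0),φ(10)) = (3,6) ∈ E(G2) ✓
  (1,2) → (φ(1),φ(2)) = (4,10) ∈ E(G2) ✓
  (1,5) → (φ(1),φ(5)) = (8,10) ∈ E(G2) ✓
  (1,6) → (φ(1),φ(6)) = (2,10) ∈ E(G2) ✓
  (1,8) → (φ(1),φ(8)) = (0,10) ∈ E(G2) ✓
  (1,10) → (φ(1),φ(10)) = (6,10) ∈ E(G2) ✓
  (1,11) → (φ(1),φ(11)) = (10,11) ∈ E(G2) ✓
  (2,4) → (φ(2),φ(4)) = (4,5) ∈ E(G2) ✓
  (2,7) → (φ(2),φ(7)) = (4,9) ∈ E(G2) ✓
  (2,9) → (φ(2),φ(9)) = (1,4) ∈ E(G2) ✓
  (2,10) → (φ(2),φ(10)) = (4,6) ∈ E(G2) ✓
  (3,4) → (φ(3),φ(4)) = (5,7) ∈ E(G2) ✓
  (3,5) → (φ(3),φ(5)) = (7,8) ∈ E(G2) ✓
  (3,9) → (φ(3),φ(9)) = (1,7) ∈ E(G2) ✓
  (3,10) → (φ(3),φ(10)) = (6,7) ∈ E(G2) ✓
  (4,5) → (φ(4),φ(5)) = (5,8) ∈ E(G2) ✓
  (4,7) → (φ(4),φ(7)) = (5,9) ∈ E(G2) ✓
  (4,8) → (φ(4),φ(8)) = (0,5) ∈ E(G2) ✓
  (4,9) → (φ(4),φ(9)) = (1,5) ∈ E(G2) ✓
  (5,6) → (φ(5),φ(6)) = (2,8) ∈ E(G2) ✓
  (5,8) → (φ(5),φ(8)) = (0,8) ∈ E(G2) ✓
  (6,7) → (φ(6),φ(7)) = (2,9) ∈ E(G2) ✓
  (6,8) → (φ(6),φ(8)) = (0,2) ∈ E(G2) ✓
  (6,9) → (φ(6),φ(9)) = (1,2) ∈ E(G2) ✓
  (7,9) → (φ(7),φ(9)) = (1,9) ∈ E(G2) ✓
All 27 edges of G1 map to edges of G2, and |E(G1)| = |E(G2)| = 27, so φ is a bijection on edges as well as vertices. Hence G1 ≅ G2.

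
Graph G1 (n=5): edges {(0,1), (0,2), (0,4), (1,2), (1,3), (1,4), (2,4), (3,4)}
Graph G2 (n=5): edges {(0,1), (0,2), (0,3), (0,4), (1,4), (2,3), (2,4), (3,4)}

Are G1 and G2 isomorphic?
Yes, isomorphic

The graphs are isomorphic.
One valid mapping φ: V(G1) → V(G2): 0→2, 1→4, 2→3, 3→1, 4→0

Verify φ preserves adjacency — for each edge of G1, its image is an edge of G2:
  (0,1) → (φ(0),φ(1)) = (2,4) ∈ E(G2) ✓
  (0,2) → (φ(0),φ(2)) = (2,3) ∈ E(G2) ✓
  (0,4) → (φ(0),φ(4)) = (0,2) ∈ E(G2) ✓
  (1,2) → (φ(1),φ(2)) = (3,4) ∈ E(G2) ✓
  (1,3) → (φ(1),φ(3)) = (1,4) ∈ E(G2) ✓
  (1,4) → (φ(1),φ(4)) = (0,4) ∈ E(G2) ✓
  (2,4) → (φ(2),φ(4)) = (0,3) ∈ E(G2) ✓
  (3,4) → (φ(3),φ(4)) = (0,1) ∈ E(G2) ✓
All 8 edges of G1 map to edges of G2, and |E(G1)| = |E(G2)| = 8, so φ is a bijection on edges as well as vertices. Hence G1 ≅ G2.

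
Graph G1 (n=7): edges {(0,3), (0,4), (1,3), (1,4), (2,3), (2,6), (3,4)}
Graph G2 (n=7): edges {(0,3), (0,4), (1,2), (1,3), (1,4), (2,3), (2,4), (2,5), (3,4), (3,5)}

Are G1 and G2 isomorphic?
No, not isomorphic

The graphs are NOT isomorphic.

Degrees in G1: deg(0)=2, deg(1)=2, deg(2)=2, deg(3)=4, deg(4)=3, deg(5)=0, deg(6)=1.
Sorted degree sequence of G1: [4, 3, 2, 2, 2, 1, 0].
Degrees in G2: deg(0)=2, deg(1)=3, deg(2)=4, deg(3)=5, deg(4)=4, deg(5)=2, deg(6)=0.
Sorted degree sequence of G2: [5, 4, 4, 3, 2, 2, 0].
The (sorted) degree sequence is an isomorphism invariant, so since G1 and G2 have different degree sequences they cannot be isomorphic.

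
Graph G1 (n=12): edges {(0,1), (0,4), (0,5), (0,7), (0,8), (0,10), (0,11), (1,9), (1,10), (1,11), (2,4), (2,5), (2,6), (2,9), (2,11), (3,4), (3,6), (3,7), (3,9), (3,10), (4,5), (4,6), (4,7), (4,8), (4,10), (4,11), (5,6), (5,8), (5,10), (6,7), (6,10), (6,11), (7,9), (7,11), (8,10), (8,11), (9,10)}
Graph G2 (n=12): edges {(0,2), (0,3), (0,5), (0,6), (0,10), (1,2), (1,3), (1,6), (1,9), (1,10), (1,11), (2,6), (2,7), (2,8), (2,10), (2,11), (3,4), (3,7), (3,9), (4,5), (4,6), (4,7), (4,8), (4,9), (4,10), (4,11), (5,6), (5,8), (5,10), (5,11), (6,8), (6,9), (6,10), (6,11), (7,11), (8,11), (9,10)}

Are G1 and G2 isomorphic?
Yes, isomorphic

The graphs are isomorphic.
One valid mapping φ: V(G1) → V(G2): 0→11, 1→7, 2→0, 3→9, 4→6, 5→5, 6→10, 7→1, 8→8, 9→3, 10→4, 11→2

Verify φ preserves adjacency — for each edge of G1, its image is an edge of G2:
  (0,1) → (φ(0),φ(1)) = (7,11) ∈ E(G2) ✓
  (0,4) → (φ(0),φ(4)) = (6,11) ∈ E(G2) ✓
  (0,5) → (φ(0),φ(5)) = (5,11) ∈ E(G2) ✓
  (0,7) → (φ(0),φ(7)) = (1,11) ∈ E(G2) ✓
  (0,8) → (φ(0),φ(8)) = (8,11) ∈ E(G2) ✓
  (0,10) → (φ(0),φ(10)) = (4,11) ∈ E(G2) ✓
  (0,11) → (φ(0),φ(11)) = (2,11) ∈ E(G2) ✓
  (1,9) → (φ(1),φ(9)) = (3,7) ∈ E(G2) ✓
  (1,10) → (φ(1),φ(10)) = (4,7) ∈ E(G2) ✓
  (1,11) → (φ(1),φ(11)) = (2,7) ∈ E(G2) ✓
  (2,4) → (φ(2),φ(4)) = (0,6) ∈ E(G2) ✓
  (2,5) → (φ(2),φ(5)) = (0,5) ∈ E(G2) ✓
  (2,6) → (φ(2),φ(6)) = (0,10) ∈ E(G2) ✓
  (2,9) → (φ(2),φ(9)) = (0,3) ∈ E(G2) ✓
  (2,11) → (φ(2),φ(11)) = (0,2) ∈ E(G2) ✓
  (3,4) → (φ(3),φ(4)) = (6,9) ∈ E(G2) ✓
  (3,6) → (φ(3),φ(6)) = (9,10) ∈ E(G2) ✓
  (3,7) → (φ(3),φ(7)) = (1,9) ∈ E(G2) ✓
  (3,9) → (φ(3),φ(9)) = (3,9) ∈ E(G2) ✓
  (3,10) → (φ(3),φ(10)) = (4,9) ∈ E(G2) ✓
  (4,5) → (φ(4),φ(5)) = (5,6) ∈ E(G2) ✓
  (4,6) → (φ(4),φ(6)) = (6,10) ∈ E(G2) ✓
  (4,7) → (φ(4),φ(7)) = (1,6) ∈ E(G2) ✓
  (4,8) → (φ(4),φ(8)) = (6,8) ∈ E(G2) ✓
  (4,10) → (φ(4),φ(10)) = (4,6) ∈ E(G2) ✓
  (4,11) → (φ(4),φ(11)) = (2,6) ∈ E(G2) ✓
  (5,6) → (φ(5),φ(6)) = (5,10) ∈ E(G2) ✓
  (5,8) → (φ(5),φ(8)) = (5,8) ∈ E(G2) ✓
  (5,10) → (φ(5),φ(10)) = (4,5) ∈ E(G2) ✓
  (6,7) → (φ(6),φ(7)) = (1,10) ∈ E(G2) ✓
  (6,10) → (φ(6),φ(10)) = (4,10) ∈ E(G2) ✓
  (6,11) → (φ(6),φ(11)) = (2,10) ∈ E(G2) ✓
  (7,9) → (φ(7),φ(9)) = (1,3) ∈ E(G2) ✓
  (7,11) → (φ(7),φ(11)) = (1,2) ∈ E(G2) ✓
  (8,10) → (φ(8),φ(10)) = (4,8) ∈ E(G2) ✓
  (8,11) → (φ(8),φ(11)) = (2,8) ∈ E(G2) ✓
  (9,10) → (φ(9),φ(10)) = (3,4) ∈ E(G2) ✓
All 37 edges of G1 map to edges of G2, and |E(G1)| = |E(G2)| = 37, so φ is a bijection on edges as well as vertices. Hence G1 ≅ G2.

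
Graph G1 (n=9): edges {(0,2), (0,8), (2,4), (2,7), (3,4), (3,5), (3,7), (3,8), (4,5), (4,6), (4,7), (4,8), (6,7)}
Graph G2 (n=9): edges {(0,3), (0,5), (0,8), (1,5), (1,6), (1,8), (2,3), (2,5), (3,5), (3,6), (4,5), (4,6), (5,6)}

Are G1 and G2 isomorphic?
Yes, isomorphic

The graphs are isomorphic.
One valid mapping φ: V(G1) → V(G2): 0→8, 1→7, 2→1, 3→3, 4→5, 5→2, 6→4, 7→6, 8→0

Verify φ preserves adjacency — for each edge of G1, its image is an edge of G2:
  (0,2) → (φ(0),φ(2)) = (1,8) ∈ E(G2) ✓
  (0,8) → (φ(0),φ(8)) = (0,8) ∈ E(G2) ✓
  (2,4) → (φ(2),φ(4)) = (1,5) ∈ E(G2) ✓
  (2,7) → (φ(2),φ(7)) = (1,6) ∈ E(G2) ✓
  (3,4) → (φ(3),φ(4)) = (3,5) ∈ E(G2) ✓
  (3,5) → (φ(3),φ(5)) = (2,3) ∈ E(G2) ✓
  (3,7) → (φ(3),φ(7)) = (3,6) ∈ E(G2) ✓
  (3,8) → (φ(3),φ(8)) = (0,3) ∈ E(G2) ✓
  (4,5) → (φ(4),φ(5)) = (2,5) ∈ E(G2) ✓
  (4,6) → (φ(4),φ(6)) = (4,5) ∈ E(G2) ✓
  (4,7) → (φ(4),φ(7)) = (5,6) ∈ E(G2) ✓
  (4,8) → (φ(4),φ(8)) = (0,5) ∈ E(G2) ✓
  (6,7) → (φ(6),φ(7)) = (4,6) ∈ E(G2) ✓
All 13 edges of G1 map to edges of G2, and |E(G1)| = |E(G2)| = 13, so φ is a bijection on edges as well as vertices. Hence G1 ≅ G2.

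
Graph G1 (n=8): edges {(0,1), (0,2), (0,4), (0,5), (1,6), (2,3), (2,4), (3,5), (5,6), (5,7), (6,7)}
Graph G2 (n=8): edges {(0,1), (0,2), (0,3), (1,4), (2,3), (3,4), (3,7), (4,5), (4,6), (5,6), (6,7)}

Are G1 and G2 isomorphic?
Yes, isomorphic

The graphs are isomorphic.
One valid mapping φ: V(G1) → V(G2): 0→4, 1→1, 2→6, 3→7, 4→5, 5→3, 6→0, 7→2

Verify φ preserves adjacency — for each edge of G1, its image is an edge of G2:
  (0,1) → (φ(0),φ(1)) = (1,4) ∈ E(G2) ✓
  (0,2) → (φ(0),φ(2)) = (4,6) ∈ E(G2) ✓
  (0,4) → (φ(0),φ(4)) = (4,5) ∈ E(G2) ✓
  (0,5) → (φ(0),φ(5)) = (3,4) ∈ E(G2) ✓
  (1,6) → (φ(1),φ(6)) = (0,1) ∈ E(G2) ✓
  (2,3) → (φ(2),φ(3)) = (6,7) ∈ E(G2) ✓
  (2,4) → (φ(2),φ(4)) = (5,6) ∈ E(G2) ✓
  (3,5) → (φ(3),φ(5)) = (3,7) ∈ E(G2) ✓
  (5,6) → (φ(5),φ(6)) = (0,3) ∈ E(G2) ✓
  (5,7) → (φ(5),φ(7)) = (2,3) ∈ E(G2) ✓
  (6,7) → (φ(6),φ(7)) = (0,2) ∈ E(G2) ✓
All 11 edges of G1 map to edges of G2, and |E(G1)| = |E(G2)| = 11, so φ is a bijection on edges as well as vertices. Hence G1 ≅ G2.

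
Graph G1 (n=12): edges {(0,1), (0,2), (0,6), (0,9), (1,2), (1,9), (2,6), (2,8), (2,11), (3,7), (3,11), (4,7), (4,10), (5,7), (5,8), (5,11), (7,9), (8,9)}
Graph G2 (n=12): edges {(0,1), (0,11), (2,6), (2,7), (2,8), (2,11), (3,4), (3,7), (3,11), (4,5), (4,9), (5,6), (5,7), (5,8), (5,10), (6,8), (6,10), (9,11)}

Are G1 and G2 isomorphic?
Yes, isomorphic

The graphs are isomorphic.
One valid mapping φ: V(G1) → V(G2): 0→6, 1→8, 2→5, 3→9, 4→0, 5→3, 6→10, 7→11, 8→7, 9→2, 10→1, 11→4

Verify φ preserves adjacency — for each edge of G1, its image is an edge of G2:
  (0,1) → (φ(0),φ(1)) = (6,8) ∈ E(G2) ✓
  (0,2) → (φ(0),φ(2)) = (5,6) ∈ E(G2) ✓
  (0,6) → (φ(0),φ(6)) = (6,10) ∈ E(G2) ✓
  (0,9) → (φ(0),φ(9)) = (2,6) ∈ E(G2) ✓
  (1,2) → (φ(1),φ(2)) = (5,8) ∈ E(G2) ✓
  (1,9) → (φ(1),φ(9)) = (2,8) ∈ E(G2) ✓
  (2,6) → (φ(2),φ(6)) = (5,10) ∈ E(G2) ✓
  (2,8) → (φ(2),φ(8)) = (5,7) ∈ E(G2) ✓
  (2,11) → (φ(2),φ(11)) = (4,5) ∈ E(G2) ✓
  (3,7) → (φ(3),φ(7)) = (9,11) ∈ E(G2) ✓
  (3,11) → (φ(3),φ(11)) = (4,9) ∈ E(G2) ✓
  (4,7) → (φ(4),φ(7)) = (0,11) ∈ E(G2) ✓
  (4,10) → (φ(4),φ(10)) = (0,1) ∈ E(G2) ✓
  (5,7) → (φ(5),φ(7)) = (3,11) ∈ E(G2) ✓
  (5,8) → (φ(5),φ(8)) = (3,7) ∈ E(G2) ✓
  (5,11) → (φ(5),φ(11)) = (3,4) ∈ E(G2) ✓
  (7,9) → (φ(7),φ(9)) = (2,11) ∈ E(G2) ✓
  (8,9) → (φ(8),φ(9)) = (2,7) ∈ E(G2) ✓
All 18 edges of G1 map to edges of G2, and |E(G1)| = |E(G2)| = 18, so φ is a bijection on edges as well as vertices. Hence G1 ≅ G2.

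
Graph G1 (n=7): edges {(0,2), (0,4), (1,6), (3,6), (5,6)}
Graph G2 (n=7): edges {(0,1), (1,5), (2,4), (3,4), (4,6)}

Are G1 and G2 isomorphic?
Yes, isomorphic

The graphs are isomorphic.
One valid mapping φ: V(G1) → V(G2): 0→1, 1→2, 2→0, 3→3, 4→5, 5→6, 6→4

Verify φ preserves adjacency — for each edge of G1, its image is an edge of G2:
  (0,2) → (φ(0),φ(2)) = (0,1) ∈ E(G2) ✓
  (0,4) → (φ(0),φ(4)) = (1,5) ∈ E(G2) ✓
  (1,6) → (φ(1),φ(6)) = (2,4) ∈ E(G2) ✓
  (3,6) → (φ(3),φ(6)) = (3,4) ∈ E(G2) ✓
  (5,6) → (φ(5),φ(6)) = (4,6) ∈ E(G2) ✓
All 5 edges of G1 map to edges of G2, and |E(G1)| = |E(G2)| = 5, so φ is a bijection on edges as well as vertices. Hence G1 ≅ G2.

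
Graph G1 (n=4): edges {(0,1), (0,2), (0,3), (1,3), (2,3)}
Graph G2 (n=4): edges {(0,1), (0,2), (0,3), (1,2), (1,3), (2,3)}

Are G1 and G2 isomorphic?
No, not isomorphic

The graphs are NOT isomorphic.

Counting edges: G1 has 5 edge(s); G2 has 6 edge(s).
Edge count is an isomorphism invariant (a bijection on vertices induces a bijection on edges), so differing edge counts rule out isomorphism.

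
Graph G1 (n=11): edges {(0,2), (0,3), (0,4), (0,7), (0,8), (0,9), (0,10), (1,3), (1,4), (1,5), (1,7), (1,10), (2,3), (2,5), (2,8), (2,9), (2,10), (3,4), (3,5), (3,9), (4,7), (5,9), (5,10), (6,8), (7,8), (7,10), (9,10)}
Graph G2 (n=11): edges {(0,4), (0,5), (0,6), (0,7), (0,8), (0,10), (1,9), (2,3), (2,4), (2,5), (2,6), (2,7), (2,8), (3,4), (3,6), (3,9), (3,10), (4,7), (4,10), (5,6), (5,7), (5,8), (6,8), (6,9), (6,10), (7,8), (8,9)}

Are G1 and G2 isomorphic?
Yes, isomorphic

The graphs are isomorphic.
One valid mapping φ: V(G1) → V(G2): 0→6, 1→4, 2→8, 3→0, 4→10, 5→7, 6→1, 7→3, 8→9, 9→5, 10→2

Verify φ preserves adjacency — for each edge of G1, its image is an edge of G2:
  (0,2) → (φ(0),φ(2)) = (6,8) ∈ E(G2) ✓
  (0,3) → (φ(0),φ(3)) = (0,6) ∈ E(G2) ✓
  (0,4) → (φ(0),φ(4)) = (6,10) ∈ E(G2) ✓
  (0,7) → (φ(0),φ(7)) = (3,6) ∈ E(G2) ✓
  (0,8) → (φ(0),φ(8)) = (6,9) ∈ E(G2) ✓
  (0,9) → (φ(0),φ(9)) = (5,6) ∈ E(G2) ✓
  (0,10) → (φ(0),φ(10)) = (2,6) ∈ E(G2) ✓
  (1,3) → (φ(1),φ(3)) = (0,4) ∈ E(G2) ✓
  (1,4) → (φ(1),φ(4)) = (4,10) ∈ E(G2) ✓
  (1,5) → (φ(1),φ(5)) = (4,7) ∈ E(G2) ✓
  (1,7) → (φ(1),φ(7)) = (3,4) ∈ E(G2) ✓
  (1,10) → (φ(1),φ(10)) = (2,4) ∈ E(G2) ✓
  (2,3) → (φ(2),φ(3)) = (0,8) ∈ E(G2) ✓
  (2,5) → (φ(2),φ(5)) = (7,8) ∈ E(G2) ✓
  (2,8) → (φ(2),φ(8)) = (8,9) ∈ E(G2) ✓
  (2,9) → (φ(2),φ(9)) = (5,8) ∈ E(G2) ✓
  (2,10) → (φ(2),φ(10)) = (2,8) ∈ E(G2) ✓
  (3,4) → (φ(3),φ(4)) = (0,10) ∈ E(G2) ✓
  (3,5) → (φ(3),φ(5)) = (0,7) ∈ E(G2) ✓
  (3,9) → (φ(3),φ(9)) = (0,5) ∈ E(G2) ✓
  (4,7) → (φ(4),φ(7)) = (3,10) ∈ E(G2) ✓
  (5,9) → (φ(5),φ(9)) = (5,7) ∈ E(G2) ✓
  (5,10) → (φ(5),φ(10)) = (2,7) ∈ E(G2) ✓
  (6,8) → (φ(6),φ(8)) = (1,9) ∈ E(G2) ✓
  (7,8) → (φ(7),φ(8)) = (3,9) ∈ E(G2) ✓
  (7,10) → (φ(7),φ(10)) = (2,3) ∈ E(G2) ✓
  (9,10) → (φ(9),φ(10)) = (2,5) ∈ E(G2) ✓
All 27 edges of G1 map to edges of G2, and |E(G1)| = |E(G2)| = 27, so φ is a bijection on edges as well as vertices. Hence G1 ≅ G2.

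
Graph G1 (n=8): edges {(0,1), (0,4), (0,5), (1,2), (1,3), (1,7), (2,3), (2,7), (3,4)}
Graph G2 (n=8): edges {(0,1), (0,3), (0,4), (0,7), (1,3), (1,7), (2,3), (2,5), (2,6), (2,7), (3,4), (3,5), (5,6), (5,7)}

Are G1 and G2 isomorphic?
No, not isomorphic

The graphs are NOT isomorphic.

Counting triangles (3-cliques): G1 has 2, G2 has 6.
Triangle count is an isomorphism invariant, so differing triangle counts rule out isomorphism.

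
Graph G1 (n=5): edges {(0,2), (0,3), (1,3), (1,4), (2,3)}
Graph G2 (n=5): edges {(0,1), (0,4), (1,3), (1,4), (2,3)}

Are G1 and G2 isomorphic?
Yes, isomorphic

The graphs are isomorphic.
One valid mapping φ: V(G1) → V(G2): 0→0, 1→3, 2→4, 3→1, 4→2

Verify φ preserves adjacency — for each edge of G1, its image is an edge of G2:
  (0,2) → (φ(0),φ(2)) = (0,4) ∈ E(G2) ✓
  (0,3) → (φ(0),φ(3)) = (0,1) ∈ E(G2) ✓
  (1,3) → (φ(1),φ(3)) = (1,3) ∈ E(G2) ✓
  (1,4) → (φ(1),φ(4)) = (2,3) ∈ E(G2) ✓
  (2,3) → (φ(2),φ(3)) = (1,4) ∈ E(G2) ✓
All 5 edges of G1 map to edges of G2, and |E(G1)| = |E(G2)| = 5, so φ is a bijection on edges as well as vertices. Hence G1 ≅ G2.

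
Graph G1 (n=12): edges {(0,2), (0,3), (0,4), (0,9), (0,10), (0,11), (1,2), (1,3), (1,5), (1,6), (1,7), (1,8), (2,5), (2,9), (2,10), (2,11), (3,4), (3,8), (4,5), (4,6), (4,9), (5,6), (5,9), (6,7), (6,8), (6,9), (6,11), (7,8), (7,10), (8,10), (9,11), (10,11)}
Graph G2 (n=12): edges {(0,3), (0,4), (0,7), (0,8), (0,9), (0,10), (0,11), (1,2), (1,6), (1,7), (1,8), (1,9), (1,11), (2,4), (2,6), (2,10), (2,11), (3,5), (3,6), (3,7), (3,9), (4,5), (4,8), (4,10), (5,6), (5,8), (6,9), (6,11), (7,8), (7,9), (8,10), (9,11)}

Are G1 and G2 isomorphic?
Yes, isomorphic

The graphs are isomorphic.
One valid mapping φ: V(G1) → V(G2): 0→6, 1→8, 2→1, 3→5, 4→3, 5→7, 6→0, 7→10, 8→4, 9→9, 10→2, 11→11

Verify φ preserves adjacency — for each edge of G1, its image is an edge of G2:
  (0,2) → (φ(0),φ(2)) = (1,6) ∈ E(G2) ✓
  (0,3) → (φ(0),φ(3)) = (5,6) ∈ E(G2) ✓
  (0,4) → (φ(0),φ(4)) = (3,6) ∈ E(G2) ✓
  (0,9) → (φ(0),φ(9)) = (6,9) ∈ E(G2) ✓
  (0,10) → (φ(0),φ(10)) = (2,6) ∈ E(G2) ✓
  (0,11) → (φ(0),φ(11)) = (6,11) ∈ E(G2) ✓
  (1,2) → (φ(1),φ(2)) = (1,8) ∈ E(G2) ✓
  (1,3) → (φ(1),φ(3)) = (5,8) ∈ E(G2) ✓
  (1,5) → (φ(1),φ(5)) = (7,8) ∈ E(G2) ✓
  (1,6) → (φ(1),φ(6)) = (0,8) ∈ E(G2) ✓
  (1,7) → (φ(1),φ(7)) = (8,10) ∈ E(G2) ✓
  (1,8) → (φ(1),φ(8)) = (4,8) ∈ E(G2) ✓
  (2,5) → (φ(2),φ(5)) = (1,7) ∈ E(G2) ✓
  (2,9) → (φ(2),φ(9)) = (1,9) ∈ E(G2) ✓
  (2,10) → (φ(2),φ(10)) = (1,2) ∈ E(G2) ✓
  (2,11) → (φ(2),φ(11)) = (1,11) ∈ E(G2) ✓
  (3,4) → (φ(3),φ(4)) = (3,5) ∈ E(G2) ✓
  (3,8) → (φ(3),φ(8)) = (4,5) ∈ E(G2) ✓
  (4,5) → (φ(4),φ(5)) = (3,7) ∈ E(G2) ✓
  (4,6) → (φ(4),φ(6)) = (0,3) ∈ E(G2) ✓
  (4,9) → (φ(4),φ(9)) = (3,9) ∈ E(G2) ✓
  (5,6) → (φ(5),φ(6)) = (0,7) ∈ E(G2) ✓
  (5,9) → (φ(5),φ(9)) = (7,9) ∈ E(G2) ✓
  (6,7) → (φ(6),φ(7)) = (0,10) ∈ E(G2) ✓
  (6,8) → (φ(6),φ(8)) = (0,4) ∈ E(G2) ✓
  (6,9) → (φ(6),φ(9)) = (0,9) ∈ E(G2) ✓
  (6,11) → (φ(6),φ(11)) = (0,11) ∈ E(G2) ✓
  (7,8) → (φ(7),φ(8)) = (4,10) ∈ E(G2) ✓
  (7,10) → (φ(7),φ(10)) = (2,10) ∈ E(G2) ✓
  (8,10) → (φ(8),φ(10)) = (2,4) ∈ E(G2) ✓
  (9,11) → (φ(9),φ(11)) = (9,11) ∈ E(G2) ✓
  (10,11) → (φ(10),φ(11)) = (2,11) ∈ E(G2) ✓
All 32 edges of G1 map to edges of G2, and |E(G1)| = |E(G2)| = 32, so φ is a bijection on edges as well as vertices. Hence G1 ≅ G2.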